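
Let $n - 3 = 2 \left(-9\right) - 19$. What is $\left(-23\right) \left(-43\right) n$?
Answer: $-33626$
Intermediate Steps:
$n = -34$ ($n = 3 + \left(2 \left(-9\right) - 19\right) = 3 - 37 = -34$)
$\left(-23\right) \left(-43\right) n = \left(-23\right) \left(-43\right) \left(-34\right) = 989 \left(-34\right) = -33626$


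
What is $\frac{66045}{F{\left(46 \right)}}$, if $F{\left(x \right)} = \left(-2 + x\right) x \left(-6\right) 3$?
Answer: $- \frac{22015}{12144} \approx -1.8128$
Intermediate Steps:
$F{\left(x \right)} = - 18 x \left(-2 + x\right)$ ($F{\left(x \right)} = x \left(-2 + x\right) \left(-6\right) 3 = - 6 x \left(-2 + x\right) 3 = - 18 x \left(-2 + x\right)$)
$\frac{66045}{F{\left(46 \right)}} = \frac{66045}{18 \cdot 46 \left(2 - 46\right)} = \frac{66045}{18 \cdot 46 \left(-44\right)} = \frac{66045}{-36432} = 66045 \left(- \frac{1}{36432}\right) = - \frac{22015}{12144}$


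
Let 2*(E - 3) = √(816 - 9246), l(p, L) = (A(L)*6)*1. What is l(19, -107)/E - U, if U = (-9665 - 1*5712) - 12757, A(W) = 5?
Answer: 39697134/1411 - 10*I*√8430/1411 ≈ 28134.0 - 0.65071*I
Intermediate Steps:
l(p, L) = 30 (l(p, L) = (5*6)*1 = 30*1 = 30)
U = -28134 (U = (-9665 - 5712) - 12757 = -15377 - 12757 = -28134)
E = 3 + I*√8430/2 (E = 3 + √(816 - 9246)/2 = 3 + √(-8430)/2 = 3 + (I*√8430)/2 = 3 + I*√8430/2 ≈ 3.0 + 45.908*I)
l(19, -107)/E - U = 30/(3 + I*√8430/2) - 1*(-28134) = 30/(3 + I*√8430/2) + 28134 = 28134 + 30/(3 + I*√8430/2)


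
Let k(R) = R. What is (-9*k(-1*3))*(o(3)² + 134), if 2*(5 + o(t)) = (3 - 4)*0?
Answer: 4293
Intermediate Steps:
o(t) = -5 (o(t) = -5 + ((3 - 4)*0)/2 = -5 + (-1*0)/2 = -5 + (½)*0 = -5 + 0 = -5)
(-9*k(-1*3))*(o(3)² + 134) = (-(-9)*3)*((-5)² + 134) = (-9*(-3))*(25 + 134) = 27*159 = 4293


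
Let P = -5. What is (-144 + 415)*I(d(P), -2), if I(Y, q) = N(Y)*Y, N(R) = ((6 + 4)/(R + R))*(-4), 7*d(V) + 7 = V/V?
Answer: -5420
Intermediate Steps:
d(V) = -6/7 (d(V) = -1 + (V/V)/7 = -1 + (⅐)*1 = -1 + ⅐ = -6/7)
N(R) = -20/R (N(R) = (10/((2*R)))*(-4) = (10*(1/(2*R)))*(-4) = (5/R)*(-4) = -20/R)
I(Y, q) = -20 (I(Y, q) = (-20/Y)*Y = -20)
(-144 + 415)*I(d(P), -2) = (-144 + 415)*(-20) = 271*(-20) = -5420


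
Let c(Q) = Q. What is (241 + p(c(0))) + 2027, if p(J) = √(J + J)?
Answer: 2268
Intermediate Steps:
p(J) = √2*√J (p(J) = √(2*J) = √2*√J)
(241 + p(c(0))) + 2027 = (241 + √2*√0) + 2027 = (241 + √2*0) + 2027 = (241 + 0) + 2027 = 241 + 2027 = 2268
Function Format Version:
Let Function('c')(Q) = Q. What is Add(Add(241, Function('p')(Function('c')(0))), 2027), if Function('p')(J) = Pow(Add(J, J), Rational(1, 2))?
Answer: 2268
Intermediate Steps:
Function('p')(J) = Mul(Pow(2, Rational(1, 2)), Pow(J, Rational(1, 2))) (Function('p')(J) = Pow(Mul(2, J), Rational(1, 2)) = Mul(Pow(2, Rational(1, 2)), Pow(J, Rational(1, 2))))
Add(Add(241, Function('p')(Function('c')(0))), 2027) = Add(Add(241, Mul(Pow(2, Rational(1, 2)), Pow(0, Rational(1, 2)))), 2027) = Add(Add(241, Mul(Pow(2, Rational(1, 2)), 0)), 2027) = Add(Add(241, 0), 2027) = Add(241, 2027) = 2268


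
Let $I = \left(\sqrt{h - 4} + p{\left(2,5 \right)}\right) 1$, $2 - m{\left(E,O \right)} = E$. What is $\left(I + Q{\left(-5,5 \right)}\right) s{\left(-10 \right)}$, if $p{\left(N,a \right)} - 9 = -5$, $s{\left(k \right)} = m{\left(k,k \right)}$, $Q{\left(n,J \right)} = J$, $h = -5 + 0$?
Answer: $108 + 36 i \approx 108.0 + 36.0 i$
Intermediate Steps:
$h = -5$
$m{\left(E,O \right)} = 2 - E$
$s{\left(k \right)} = 2 - k$
$p{\left(N,a \right)} = 4$ ($p{\left(N,a \right)} = 9 - 5 = 4$)
$I = 4 + 3 i$ ($I = \left(\sqrt{-5 - 4} + 4\right) 1 = \left(\sqrt{-9} + 4\right) 1 = \left(3 i + 4\right) 1 = \left(4 + 3 i\right) 1 = 4 + 3 i \approx 4.0 + 3.0 i$)
$\left(I + Q{\left(-5,5 \right)}\right) s{\left(-10 \right)} = \left(\left(4 + 3 i\right) + 5\right) \left(2 - -10\right) = \left(9 + 3 i\right) \left(2 + 10\right) = \left(9 + 3 i\right) 12 = 108 + 36 i$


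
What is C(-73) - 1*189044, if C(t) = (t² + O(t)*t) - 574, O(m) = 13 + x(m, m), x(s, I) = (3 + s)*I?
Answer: -558268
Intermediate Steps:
x(s, I) = I*(3 + s)
O(m) = 13 + m*(3 + m)
C(t) = -574 + t² + t*(13 + t*(3 + t)) (C(t) = (t² + (13 + t*(3 + t))*t) - 574 = (t² + t*(13 + t*(3 + t))) - 574 = -574 + t² + t*(13 + t*(3 + t)))
C(-73) - 1*189044 = (-574 + (-73)² - 73*(13 - 73*(3 - 73))) - 1*189044 = (-574 + 5329 - 73*(13 - 73*(-70))) - 189044 = (-574 + 5329 - 73*(13 + 5110)) - 189044 = (-574 + 5329 - 73*5123) - 189044 = (-574 + 5329 - 373979) - 189044 = -369224 - 189044 = -558268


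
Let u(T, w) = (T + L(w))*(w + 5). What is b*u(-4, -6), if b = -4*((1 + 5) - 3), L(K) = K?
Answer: -120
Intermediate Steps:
b = -12 (b = -4*(6 - 3) = -4*3 = -12)
u(T, w) = (5 + w)*(T + w) (u(T, w) = (T + w)*(w + 5) = (T + w)*(5 + w) = (5 + w)*(T + w))
b*u(-4, -6) = -12*((-6)**2 + 5*(-4) + 5*(-6) - 4*(-6)) = -12*(36 - 20 - 30 + 24) = -12*10 = -120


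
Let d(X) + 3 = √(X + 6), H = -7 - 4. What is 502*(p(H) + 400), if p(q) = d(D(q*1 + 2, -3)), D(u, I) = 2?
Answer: 199294 + 1004*√2 ≈ 2.0071e+5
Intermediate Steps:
H = -11
d(X) = -3 + √(6 + X) (d(X) = -3 + √(X + 6) = -3 + √(6 + X))
p(q) = -3 + 2*√2 (p(q) = -3 + √(6 + 2) = -3 + √8 = -3 + 2*√2)
502*(p(H) + 400) = 502*((-3 + 2*√2) + 400) = 502*(397 + 2*√2) = 199294 + 1004*√2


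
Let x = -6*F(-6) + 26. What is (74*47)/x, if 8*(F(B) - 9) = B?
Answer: -148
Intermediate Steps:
F(B) = 9 + B/8
x = -47/2 (x = -6*(9 + (1/8)*(-6)) + 26 = -6*(9 - 3/4) + 26 = -6*33/4 + 26 = -99/2 + 26 = -47/2 ≈ -23.500)
(74*47)/x = (74*47)/(-47/2) = 3478*(-2/47) = -148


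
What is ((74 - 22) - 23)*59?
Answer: 1711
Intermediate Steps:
((74 - 22) - 23)*59 = (52 - 23)*59 = 29*59 = 1711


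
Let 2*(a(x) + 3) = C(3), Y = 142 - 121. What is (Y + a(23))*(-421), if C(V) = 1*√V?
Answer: -7578 - 421*√3/2 ≈ -7942.6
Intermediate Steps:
Y = 21
C(V) = √V
a(x) = -3 + √3/2
(Y + a(23))*(-421) = (21 + (-3 + √3/2))*(-421) = (18 + √3/2)*(-421) = -7578 - 421*√3/2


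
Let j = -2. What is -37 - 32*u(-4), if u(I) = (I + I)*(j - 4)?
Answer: -1573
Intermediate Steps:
u(I) = -12*I (u(I) = (I + I)*(-2 - 4) = (2*I)*(-6) = -12*I)
-37 - 32*u(-4) = -37 - (-384)*(-4) = -37 - 32*48 = -37 - 1536 = -1573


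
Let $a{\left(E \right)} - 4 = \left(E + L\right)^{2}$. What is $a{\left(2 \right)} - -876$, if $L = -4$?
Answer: $884$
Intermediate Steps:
$a{\left(E \right)} = 4 + \left(-4 + E\right)^{2}$ ($a{\left(E \right)} = 4 + \left(E - 4\right)^{2} = 4 + \left(-4 + E\right)^{2}$)
$a{\left(2 \right)} - -876 = \left(4 + \left(-4 + 2\right)^{2}\right) - -876 = \left(4 + \left(-2\right)^{2}\right) + 876 = \left(4 + 4\right) + 876 = 8 + 876 = 884$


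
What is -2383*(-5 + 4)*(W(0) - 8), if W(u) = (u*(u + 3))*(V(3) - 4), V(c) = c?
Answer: -19064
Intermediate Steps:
W(u) = -u*(3 + u) (W(u) = (u*(u + 3))*(3 - 4) = (u*(3 + u))*(-1) = -u*(3 + u))
-2383*(-5 + 4)*(W(0) - 8) = -2383*(-5 + 4)*(-1*0*(3 + 0) - 8) = -(-2383)*(-1*0*3 - 8) = -(-2383)*(0 - 8) = -(-2383)*(-8) = -2383*8 = -19064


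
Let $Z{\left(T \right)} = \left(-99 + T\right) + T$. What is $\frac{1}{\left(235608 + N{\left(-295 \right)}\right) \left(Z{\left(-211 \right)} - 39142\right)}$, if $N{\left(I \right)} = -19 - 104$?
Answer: $- \frac{1}{9340041555} \approx -1.0707 \cdot 10^{-10}$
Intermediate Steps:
$N{\left(I \right)} = -123$ ($N{\left(I \right)} = -19 - 104 = -123$)
$Z{\left(T \right)} = -99 + 2 T$
$\frac{1}{\left(235608 + N{\left(-295 \right)}\right) \left(Z{\left(-211 \right)} - 39142\right)} = \frac{1}{\left(235608 - 123\right) \left(\left(-99 + 2 \left(-211\right)\right) - 39142\right)} = \frac{1}{235485 \left(\left(-99 - 422\right) - 39142\right)} = \frac{1}{235485 \left(-521 - 39142\right)} = \frac{1}{235485 \left(-39663\right)} = \frac{1}{-9340041555} = - \frac{1}{9340041555}$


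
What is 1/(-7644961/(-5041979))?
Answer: 5041979/7644961 ≈ 0.65952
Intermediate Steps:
1/(-7644961/(-5041979)) = 1/(-7644961*(-1/5041979)) = 1/(7644961/5041979) = 5041979/7644961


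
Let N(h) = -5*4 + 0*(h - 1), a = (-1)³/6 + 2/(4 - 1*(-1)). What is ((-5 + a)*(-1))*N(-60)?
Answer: -286/3 ≈ -95.333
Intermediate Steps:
a = 7/30 (a = -1*⅙ + 2/(4 + 1) = -⅙ + 2/5 = -⅙ + 2*(⅕) = -⅙ + ⅖ = 7/30 ≈ 0.23333)
N(h) = -20 (N(h) = -20 + 0*(-1 + h) = -20 + 0 = -20)
((-5 + a)*(-1))*N(-60) = ((-5 + 7/30)*(-1))*(-20) = -143/30*(-1)*(-20) = (143/30)*(-20) = -286/3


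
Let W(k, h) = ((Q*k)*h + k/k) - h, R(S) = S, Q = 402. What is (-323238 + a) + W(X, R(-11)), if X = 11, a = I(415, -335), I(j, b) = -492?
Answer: -372360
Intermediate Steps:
a = -492
W(k, h) = 1 - h + 402*h*k (W(k, h) = ((402*k)*h + k/k) - h = (402*h*k + 1) - h = (1 + 402*h*k) - h = 1 - h + 402*h*k)
(-323238 + a) + W(X, R(-11)) = (-323238 - 492) + (1 - 1*(-11) + 402*(-11)*11) = -323730 + (1 + 11 - 48642) = -323730 - 48630 = -372360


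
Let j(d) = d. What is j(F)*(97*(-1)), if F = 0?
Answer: 0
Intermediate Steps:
j(F)*(97*(-1)) = 0*(97*(-1)) = 0*(-97) = 0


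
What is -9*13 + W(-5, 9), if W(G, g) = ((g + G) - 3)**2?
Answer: -116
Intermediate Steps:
W(G, g) = (-3 + G + g)**2 (W(G, g) = ((G + g) - 3)**2 = (-3 + G + g)**2)
-9*13 + W(-5, 9) = -9*13 + (-3 - 5 + 9)**2 = -117 + 1**2 = -117 + 1 = -116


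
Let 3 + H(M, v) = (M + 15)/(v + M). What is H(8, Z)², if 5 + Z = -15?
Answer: 3481/144 ≈ 24.174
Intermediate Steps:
Z = -20 (Z = -5 - 15 = -20)
H(M, v) = -3 + (15 + M)/(M + v) (H(M, v) = -3 + (M + 15)/(v + M) = -3 + (15 + M)/(M + v))
H(8, Z)² = ((15 - 3*(-20) - 2*8)/(8 - 20))² = ((15 + 60 - 16)/(-12))² = (-1/12*59)² = (-59/12)² = 3481/144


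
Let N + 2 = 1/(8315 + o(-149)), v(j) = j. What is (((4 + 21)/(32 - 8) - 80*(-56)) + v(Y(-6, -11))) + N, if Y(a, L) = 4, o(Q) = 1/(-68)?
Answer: 20278376033/4523352 ≈ 4483.0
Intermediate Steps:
o(Q) = -1/68
N = -1130770/565419 (N = -2 + 1/(8315 - 1/68) = -2 + 1/(565419/68) = -2 + 68/565419 = -1130770/565419 ≈ -1.9999)
(((4 + 21)/(32 - 8) - 80*(-56)) + v(Y(-6, -11))) + N = (((4 + 21)/(32 - 8) - 80*(-56)) + 4) - 1130770/565419 = ((25/24 + 4480) + 4) - 1130770/565419 = (107545/24 + 4) - 1130770/565419 = 107641/24 - 1130770/565419 = 20278376033/4523352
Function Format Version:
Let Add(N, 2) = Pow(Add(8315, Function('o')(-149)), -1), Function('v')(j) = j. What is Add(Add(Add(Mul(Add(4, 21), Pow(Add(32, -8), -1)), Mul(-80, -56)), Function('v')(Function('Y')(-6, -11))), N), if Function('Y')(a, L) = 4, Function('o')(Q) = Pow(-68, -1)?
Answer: Rational(20278376033, 4523352) ≈ 4483.0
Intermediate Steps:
Function('o')(Q) = Rational(-1, 68)
N = Rational(-1130770, 565419) (N = Add(-2, Pow(Add(8315, Rational(-1, 68)), -1)) = Add(-2, Pow(Rational(565419, 68), -1)) = Add(-2, Rational(68, 565419)) = Rational(-1130770, 565419) ≈ -1.9999)
Add(Add(Add(Mul(Add(4, 21), Pow(Add(32, -8), -1)), Mul(-80, -56)), Function('v')(Function('Y')(-6, -11))), N) = Add(Add(Add(Mul(Add(4, 21), Pow(Add(32, -8), -1)), Mul(-80, -56)), 4), Rational(-1130770, 565419)) = Add(Add(Add(Mul(25, Pow(24, -1)), 4480), 4), Rational(-1130770, 565419)) = Add(Add(Add(Mul(25, Rational(1, 24)), 4480), 4), Rational(-1130770, 565419)) = Add(Add(Add(Rational(25, 24), 4480), 4), Rational(-1130770, 565419)) = Add(Add(Rational(107545, 24), 4), Rational(-1130770, 565419)) = Add(Rational(107641, 24), Rational(-1130770, 565419)) = Rational(20278376033, 4523352)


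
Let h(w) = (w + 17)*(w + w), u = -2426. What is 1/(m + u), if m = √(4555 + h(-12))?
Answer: -2426/5881041 - √4435/5881041 ≈ -0.00042384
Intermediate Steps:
h(w) = 2*w*(17 + w) (h(w) = (17 + w)*(2*w) = 2*w*(17 + w))
m = √4435 (m = √(4555 + 2*(-12)*(17 - 12)) = √(4555 + 2*(-12)*5) = √(4555 - 120) = √4435 ≈ 66.596)
1/(m + u) = 1/(√4435 - 2426) = 1/(-2426 + √4435)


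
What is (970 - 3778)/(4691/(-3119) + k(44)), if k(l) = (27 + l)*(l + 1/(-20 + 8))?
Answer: -105097824/116647331 ≈ -0.90099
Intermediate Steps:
k(l) = (27 + l)*(-1/12 + l) (k(l) = (27 + l)*(l + 1/(-12)) = (27 + l)*(l - 1/12) = (27 + l)*(-1/12 + l))
(970 - 3778)/(4691/(-3119) + k(44)) = (970 - 3778)/(4691/(-3119) + (-9/4 + 44² + (323/12)*44)) = -2808/(4691*(-1/3119) + (-9/4 + 1936 + 3553/3)) = -2808/(-4691/3119 + 37417/12) = -2808/116647331/37428 = -2808*37428/116647331 = -105097824/116647331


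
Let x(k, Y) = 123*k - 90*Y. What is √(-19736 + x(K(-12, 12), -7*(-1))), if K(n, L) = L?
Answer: I*√18890 ≈ 137.44*I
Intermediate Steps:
x(k, Y) = -90*Y + 123*k
√(-19736 + x(K(-12, 12), -7*(-1))) = √(-19736 + (-(-630)*(-1) + 123*12)) = √(-19736 + (-90*7 + 1476)) = √(-19736 + (-630 + 1476)) = √(-19736 + 846) = √(-18890) = I*√18890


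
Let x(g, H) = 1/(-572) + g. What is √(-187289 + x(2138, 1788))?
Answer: I*√15144611339/286 ≈ 430.29*I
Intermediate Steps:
x(g, H) = -1/572 + g
√(-187289 + x(2138, 1788)) = √(-187289 + (-1/572 + 2138)) = √(-187289 + 1222935/572) = √(-105906373/572) = I*√15144611339/286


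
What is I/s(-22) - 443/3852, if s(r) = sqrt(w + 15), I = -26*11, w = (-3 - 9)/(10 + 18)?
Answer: -443/3852 - 143*sqrt(714)/51 ≈ -75.038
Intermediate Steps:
w = -3/7 (w = -12/28 = -12*1/28 = -3/7 ≈ -0.42857)
I = -286
s(r) = sqrt(714)/7 (s(r) = sqrt(-3/7 + 15) = sqrt(102/7) = sqrt(714)/7)
I/s(-22) - 443/3852 = -286*sqrt(714)/102 - 443/3852 = -143*sqrt(714)/51 - 443*1/3852 = -143*sqrt(714)/51 - 443/3852 = -443/3852 - 143*sqrt(714)/51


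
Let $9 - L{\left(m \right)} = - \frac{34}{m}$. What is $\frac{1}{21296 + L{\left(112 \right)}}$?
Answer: $\frac{56}{1193097} \approx 4.6937 \cdot 10^{-5}$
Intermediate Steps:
$L{\left(m \right)} = 9 + \frac{34}{m}$ ($L{\left(m \right)} = 9 - - \frac{34}{m} = 9 + \frac{34}{m}$)
$\frac{1}{21296 + L{\left(112 \right)}} = \frac{1}{21296 + \left(9 + \frac{34}{112}\right)} = \frac{1}{21296 + \left(9 + 34 \cdot \frac{1}{112}\right)} = \frac{1}{21296 + \left(9 + \frac{17}{56}\right)} = \frac{1}{21296 + \frac{521}{56}} = \frac{1}{\frac{1193097}{56}} = \frac{56}{1193097}$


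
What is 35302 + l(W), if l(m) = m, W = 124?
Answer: 35426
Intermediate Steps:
35302 + l(W) = 35302 + 124 = 35426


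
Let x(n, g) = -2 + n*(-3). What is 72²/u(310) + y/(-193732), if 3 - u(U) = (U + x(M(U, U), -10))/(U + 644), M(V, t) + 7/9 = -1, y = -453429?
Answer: 1438896329595/740637436 ≈ 1942.8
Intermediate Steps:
M(V, t) = -16/9 (M(V, t) = -7/9 - 1 = -16/9)
x(n, g) = -2 - 3*n
u(U) = 3 - (10/3 + U)/(644 + U) (u(U) = 3 - (U + (-2 - 3*(-16/9)))/(U + 644) = 3 - (U + (-2 + 16/3))/(644 + U) = 3 - (U + 10/3)/(644 + U) = 3 - (10/3 + U)/(644 + U))
72²/u(310) + y/(-193732) = 72²/((2*(2893 + 3*310)/(3*(644 + 310)))) - 453429/(-193732) = 5184/(((⅔)*(2893 + 930)/954)) - 453429*(-1/193732) = 5184/(((⅔)*(1/954)*3823)) + 453429/193732 = 5184/(3823/1431) + 453429/193732 = 5184*(1431/3823) + 453429/193732 = 7418304/3823 + 453429/193732 = 1438896329595/740637436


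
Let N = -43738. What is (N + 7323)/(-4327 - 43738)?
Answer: 7283/9613 ≈ 0.75762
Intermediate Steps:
(N + 7323)/(-4327 - 43738) = (-43738 + 7323)/(-4327 - 43738) = -36415/(-48065) = -36415*(-1/48065) = 7283/9613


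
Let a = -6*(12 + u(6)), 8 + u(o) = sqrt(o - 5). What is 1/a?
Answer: -1/30 ≈ -0.033333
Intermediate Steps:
u(o) = -8 + sqrt(-5 + o) (u(o) = -8 + sqrt(o - 5) = -8 + sqrt(-5 + o))
a = -30 (a = -6*(12 + (-8 + sqrt(-5 + 6))) = -6*(12 + (-8 + sqrt(1))) = -6*(12 + (-8 + 1)) = -6*(12 - 7) = -6*5 = -30)
1/a = 1/(-30) = -1/30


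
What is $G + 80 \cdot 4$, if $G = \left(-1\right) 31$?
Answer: $289$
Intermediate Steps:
$G = -31$
$G + 80 \cdot 4 = -31 + 80 \cdot 4 = -31 + 320 = 289$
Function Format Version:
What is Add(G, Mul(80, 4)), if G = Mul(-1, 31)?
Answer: 289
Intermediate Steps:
G = -31
Add(G, Mul(80, 4)) = Add(-31, Mul(80, 4)) = Add(-31, 320) = 289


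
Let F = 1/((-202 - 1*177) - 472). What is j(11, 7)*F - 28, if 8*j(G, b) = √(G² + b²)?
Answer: -28 - √170/6808 ≈ -28.002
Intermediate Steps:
F = -1/851 (F = 1/((-202 - 177) - 472) = 1/(-379 - 472) = 1/(-851) = -1/851 ≈ -0.0011751)
j(G, b) = √(G² + b²)/8
j(11, 7)*F - 28 = (√(11² + 7²)/8)*(-1/851) - 28 = (√(121 + 49)/8)*(-1/851) - 28 = (√170/8)*(-1/851) - 28 = -√170/6808 - 28 = -28 - √170/6808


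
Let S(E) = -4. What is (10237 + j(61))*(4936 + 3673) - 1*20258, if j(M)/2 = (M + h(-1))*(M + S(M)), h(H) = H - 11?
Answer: 136199949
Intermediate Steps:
h(H) = -11 + H
j(M) = 2*(-12 + M)*(-4 + M) (j(M) = 2*((M + (-11 - 1))*(M - 4)) = 2*((M - 12)*(-4 + M)) = 2*((-12 + M)*(-4 + M)) = 2*(-12 + M)*(-4 + M))
(10237 + j(61))*(4936 + 3673) - 1*20258 = (10237 + (96 - 32*61 + 2*61²))*(4936 + 3673) - 1*20258 = (10237 + (96 - 1952 + 2*3721))*8609 - 20258 = (10237 + (96 - 1952 + 7442))*8609 - 20258 = (10237 + 5586)*8609 - 20258 = 15823*8609 - 20258 = 136220207 - 20258 = 136199949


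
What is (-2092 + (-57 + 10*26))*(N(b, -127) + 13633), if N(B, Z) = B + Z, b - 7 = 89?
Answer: -25694178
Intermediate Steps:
b = 96 (b = 7 + 89 = 96)
(-2092 + (-57 + 10*26))*(N(b, -127) + 13633) = (-2092 + (-57 + 10*26))*((96 - 127) + 13633) = (-2092 + (-57 + 260))*(-31 + 13633) = (-2092 + 203)*13602 = -1889*13602 = -25694178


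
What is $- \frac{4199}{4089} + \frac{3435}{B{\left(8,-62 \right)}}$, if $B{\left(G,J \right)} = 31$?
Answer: $\frac{13915546}{126759} \approx 109.78$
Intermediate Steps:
$- \frac{4199}{4089} + \frac{3435}{B{\left(8,-62 \right)}} = - \frac{4199}{4089} + \frac{3435}{31} = \frac{13915546}{126759}$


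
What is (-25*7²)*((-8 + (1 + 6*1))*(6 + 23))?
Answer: 35525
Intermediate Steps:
(-25*7²)*((-8 + (1 + 6*1))*(6 + 23)) = (-25*49)*((-8 + (1 + 6))*29) = -1225*(-8 + 7)*29 = -(-1225)*29 = -1225*(-29) = 35525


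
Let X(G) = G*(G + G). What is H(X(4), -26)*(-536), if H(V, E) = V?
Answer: -17152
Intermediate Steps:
X(G) = 2*G² (X(G) = G*(2*G) = 2*G²)
H(X(4), -26)*(-536) = (2*4²)*(-536) = (2*16)*(-536) = 32*(-536) = -17152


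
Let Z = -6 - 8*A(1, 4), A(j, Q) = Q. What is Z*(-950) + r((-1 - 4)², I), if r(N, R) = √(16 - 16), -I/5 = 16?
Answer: 36100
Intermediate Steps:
I = -80 (I = -5*16 = -80)
r(N, R) = 0 (r(N, R) = √0 = 0)
Z = -38 (Z = -6 - 8*4 = -6 - 32 = -38)
Z*(-950) + r((-1 - 4)², I) = -38*(-950) + 0 = 36100 + 0 = 36100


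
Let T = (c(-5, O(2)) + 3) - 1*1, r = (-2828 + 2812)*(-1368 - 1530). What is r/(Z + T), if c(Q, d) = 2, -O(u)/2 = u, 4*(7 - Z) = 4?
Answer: 23184/5 ≈ 4636.8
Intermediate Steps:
Z = 6 (Z = 7 - 1/4*4 = 7 - 1 = 6)
O(u) = -2*u
r = 46368 (r = -16*(-2898) = 46368)
T = 4 (T = (2 + 3) - 1*1 = 5 - 1 = 4)
r/(Z + T) = 46368/(6 + 4) = 46368/10 = (1/10)*46368 = 23184/5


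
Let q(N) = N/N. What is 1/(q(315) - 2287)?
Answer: -1/2286 ≈ -0.00043745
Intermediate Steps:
q(N) = 1
1/(q(315) - 2287) = 1/(1 - 2287) = 1/(-2286) = -1/2286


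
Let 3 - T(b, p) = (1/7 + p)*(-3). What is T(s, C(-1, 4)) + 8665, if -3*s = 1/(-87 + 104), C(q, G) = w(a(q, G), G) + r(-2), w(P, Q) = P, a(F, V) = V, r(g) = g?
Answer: 60721/7 ≈ 8674.4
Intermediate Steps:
C(q, G) = -2 + G (C(q, G) = G - 2 = -2 + G)
s = -1/51 (s = -1/(3*(-87 + 104)) = -⅓/17 = -⅓*1/17 = -1/51 ≈ -0.019608)
T(b, p) = 24/7 + 3*p (T(b, p) = 3 - (1/7 + p)*(-3) = 3 - (⅐ + p)*(-3) = 3 - (-3/7 - 3*p) = 3 + (3/7 + 3*p) = 24/7 + 3*p)
T(s, C(-1, 4)) + 8665 = (24/7 + 3*(-2 + 4)) + 8665 = (24/7 + 3*2) + 8665 = (24/7 + 6) + 8665 = 66/7 + 8665 = 60721/7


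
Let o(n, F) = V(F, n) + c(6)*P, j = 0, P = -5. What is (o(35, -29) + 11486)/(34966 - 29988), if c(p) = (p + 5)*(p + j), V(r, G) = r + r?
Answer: 5549/2489 ≈ 2.2294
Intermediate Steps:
V(r, G) = 2*r
c(p) = p*(5 + p) (c(p) = (p + 5)*(p + 0) = (5 + p)*p = p*(5 + p))
o(n, F) = -330 + 2*F (o(n, F) = 2*F + (6*(5 + 6))*(-5) = 2*F + (6*11)*(-5) = 2*F + 66*(-5) = 2*F - 330 = -330 + 2*F)
(o(35, -29) + 11486)/(34966 - 29988) = ((-330 + 2*(-29)) + 11486)/(34966 - 29988) = ((-330 - 58) + 11486)/4978 = (-388 + 11486)*(1/4978) = 11098*(1/4978) = 5549/2489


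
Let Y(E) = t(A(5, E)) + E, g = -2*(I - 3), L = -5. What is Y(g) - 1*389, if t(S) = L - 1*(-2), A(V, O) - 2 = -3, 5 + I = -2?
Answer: -372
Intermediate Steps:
I = -7 (I = -5 - 2 = -7)
A(V, O) = -1 (A(V, O) = 2 - 3 = -1)
g = 20 (g = -2*(-7 - 3) = -2*(-10) = 20)
t(S) = -3 (t(S) = -5 - 1*(-2) = -5 + 2 = -3)
Y(E) = -3 + E
Y(g) - 1*389 = (-3 + 20) - 1*389 = 17 - 389 = -372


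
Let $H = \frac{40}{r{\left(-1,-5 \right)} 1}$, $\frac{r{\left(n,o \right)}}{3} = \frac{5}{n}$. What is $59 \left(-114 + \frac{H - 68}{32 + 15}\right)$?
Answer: $- \frac{960874}{141} \approx -6814.7$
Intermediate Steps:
$r{\left(n,o \right)} = \frac{15}{n}$ ($r{\left(n,o \right)} = 3 \frac{5}{n} = \frac{15}{n}$)
$H = - \frac{8}{3}$ ($H = \frac{40}{\frac{15}{-1} \cdot 1} = \frac{40}{15 \left(-1\right) 1} = \frac{40}{\left(-15\right) 1} = \frac{40}{-15} = 40 \left(- \frac{1}{15}\right) = - \frac{8}{3} \approx -2.6667$)
$59 \left(-114 + \frac{H - 68}{32 + 15}\right) = 59 \left(-114 + \frac{- \frac{8}{3} - 68}{32 + 15}\right) = 59 \left(-114 - \frac{212}{3 \cdot 47}\right) = 59 \left(-114 - \frac{212}{141}\right) = 59 \left(- \frac{16286}{141}\right) = - \frac{960874}{141}$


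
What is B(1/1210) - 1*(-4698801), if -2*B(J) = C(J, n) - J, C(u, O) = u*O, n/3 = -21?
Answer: 2842774621/605 ≈ 4.6988e+6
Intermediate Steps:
n = -63 (n = 3*(-21) = -63)
C(u, O) = O*u
B(J) = 32*J (B(J) = -(-63*J - J)/2 = -(-32)*J = 32*J)
B(1/1210) - 1*(-4698801) = 32/1210 - 1*(-4698801) = 32*(1/1210) + 4698801 = 16/605 + 4698801 = 2842774621/605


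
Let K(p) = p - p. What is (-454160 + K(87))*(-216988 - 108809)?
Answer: 147963965520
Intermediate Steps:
K(p) = 0
(-454160 + K(87))*(-216988 - 108809) = (-454160 + 0)*(-216988 - 108809) = -454160*(-325797) = 147963965520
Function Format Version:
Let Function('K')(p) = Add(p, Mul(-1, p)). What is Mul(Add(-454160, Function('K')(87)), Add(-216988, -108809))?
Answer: 147963965520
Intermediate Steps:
Function('K')(p) = 0
Mul(Add(-454160, Function('K')(87)), Add(-216988, -108809)) = Mul(Add(-454160, 0), Add(-216988, -108809)) = Mul(-454160, -325797) = 147963965520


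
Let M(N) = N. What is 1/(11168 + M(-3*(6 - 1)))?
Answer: 1/11153 ≈ 8.9662e-5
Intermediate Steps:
1/(11168 + M(-3*(6 - 1))) = 1/(11168 - 3*(6 - 1)) = 1/(11168 - 3*5) = 1/(11168 - 15) = 1/11153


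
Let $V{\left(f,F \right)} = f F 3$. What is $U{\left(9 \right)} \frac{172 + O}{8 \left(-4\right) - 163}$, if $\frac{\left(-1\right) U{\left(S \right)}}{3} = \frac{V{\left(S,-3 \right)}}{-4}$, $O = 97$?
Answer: $\frac{21789}{260} \approx 83.804$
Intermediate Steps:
$V{\left(f,F \right)} = 3 F f$ ($V{\left(f,F \right)} = F f 3 = 3 F f$)
$U{\left(S \right)} = - \frac{27 S}{4}$ ($U{\left(S \right)} = - 3 \frac{3 \left(-3\right) S}{-4} = - 3 - 9 S \left(- \frac{1}{4}\right) = - 3 \frac{9 S}{4} = - \frac{27 S}{4}$)
$U{\left(9 \right)} \frac{172 + O}{8 \left(-4\right) - 163} = \left(- \frac{27}{4}\right) 9 \frac{172 + 97}{8 \left(-4\right) - 163} = - \frac{243 \frac{269}{-32 - 163}}{4} = - \frac{243 \frac{269}{-195}}{4} = - \frac{243 \cdot 269 \left(- \frac{1}{195}\right)}{4} = \left(- \frac{243}{4}\right) \left(- \frac{269}{195}\right) = \frac{21789}{260}$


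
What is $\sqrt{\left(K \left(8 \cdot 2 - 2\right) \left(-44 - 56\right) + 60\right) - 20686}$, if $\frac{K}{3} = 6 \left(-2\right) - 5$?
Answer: $\sqrt{50774} \approx 225.33$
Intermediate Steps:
$K = -51$ ($K = 3 \left(6 \left(-2\right) - 5\right) = 3 \left(-12 - 5\right) = 3 \left(-17\right) = -51$)
$\sqrt{\left(K \left(8 \cdot 2 - 2\right) \left(-44 - 56\right) + 60\right) - 20686} = \sqrt{\left(- 51 \left(8 \cdot 2 - 2\right) \left(-44 - 56\right) + 60\right) - 20686} = \sqrt{\left(- 51 \left(16 - 2\right) \left(-100\right) + 60\right) - 20686} = \sqrt{\left(- 51 \cdot 14 \left(-100\right) + 60\right) - 20686} = \sqrt{\left(\left(-51\right) \left(-1400\right) + 60\right) - 20686} = \sqrt{\left(71400 + 60\right) - 20686} = \sqrt{71460 - 20686} = \sqrt{50774}$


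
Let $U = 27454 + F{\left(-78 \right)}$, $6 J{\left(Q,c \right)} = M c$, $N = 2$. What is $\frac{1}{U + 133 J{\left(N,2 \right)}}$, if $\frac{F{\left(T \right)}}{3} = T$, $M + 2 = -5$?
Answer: $\frac{3}{80729} \approx 3.7161 \cdot 10^{-5}$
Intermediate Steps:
$M = -7$ ($M = -2 - 5 = -7$)
$J{\left(Q,c \right)} = - \frac{7 c}{6}$ ($J{\left(Q,c \right)} = \frac{\left(-7\right) c}{6} = - \frac{7 c}{6}$)
$F{\left(T \right)} = 3 T$
$U = 27220$ ($U = 27454 + 3 \left(-78\right) = 27454 - 234 = 27220$)
$\frac{1}{U + 133 J{\left(N,2 \right)}} = \frac{1}{27220 + 133 \left(\left(- \frac{7}{6}\right) 2\right)} = \frac{1}{27220 + 133 \left(- \frac{7}{3}\right)} = \frac{1}{27220 - \frac{931}{3}} = \frac{1}{\frac{80729}{3}} = \frac{3}{80729}$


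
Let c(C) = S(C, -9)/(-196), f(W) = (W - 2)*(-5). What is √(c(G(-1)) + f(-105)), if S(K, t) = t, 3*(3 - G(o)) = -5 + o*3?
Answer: √104869/14 ≈ 23.131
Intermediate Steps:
G(o) = 14/3 - o (G(o) = 3 - (-5 + o*3)/3 = 3 - (-5 + 3*o)/3 = 3 + (5/3 - o) = 14/3 - o)
f(W) = 10 - 5*W (f(W) = (-2 + W)*(-5) = 10 - 5*W)
c(C) = 9/196 (c(C) = -9/(-196) = -9*(-1/196) = 9/196)
√(c(G(-1)) + f(-105)) = √(9/196 + (10 - 5*(-105))) = √(9/196 + (10 + 525)) = √(9/196 + 535) = √(104869/196) = √104869/14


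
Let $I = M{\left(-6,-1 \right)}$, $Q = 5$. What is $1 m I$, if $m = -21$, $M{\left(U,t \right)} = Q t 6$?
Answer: $630$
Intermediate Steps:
$M{\left(U,t \right)} = 30 t$ ($M{\left(U,t \right)} = 5 t 6 = 30 t$)
$I = -30$ ($I = 30 \left(-1\right) = -30$)
$1 m I = 1 \left(-21\right) \left(-30\right) = \left(-21\right) \left(-30\right) = 630$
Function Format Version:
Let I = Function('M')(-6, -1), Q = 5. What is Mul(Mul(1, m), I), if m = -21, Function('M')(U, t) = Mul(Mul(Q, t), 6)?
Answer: 630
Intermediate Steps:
Function('M')(U, t) = Mul(30, t) (Function('M')(U, t) = Mul(Mul(5, t), 6) = Mul(30, t))
I = -30 (I = Mul(30, -1) = -30)
Mul(Mul(1, m), I) = Mul(Mul(1, -21), -30) = Mul(-21, -30) = 630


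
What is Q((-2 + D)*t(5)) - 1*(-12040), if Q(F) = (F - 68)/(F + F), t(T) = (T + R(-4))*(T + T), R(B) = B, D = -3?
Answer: 602059/50 ≈ 12041.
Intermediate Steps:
t(T) = 2*T*(-4 + T) (t(T) = (T - 4)*(T + T) = (-4 + T)*(2*T) = 2*T*(-4 + T))
Q(F) = (-68 + F)/(2*F) (Q(F) = (-68 + F)/((2*F)) = (-68 + F)*(1/(2*F)) = (-68 + F)/(2*F))
Q((-2 + D)*t(5)) - 1*(-12040) = (-68 + (-2 - 3)*(2*5*(-4 + 5)))/(2*(((-2 - 3)*(2*5*(-4 + 5))))) - 1*(-12040) = (-68 - 10*5)/(2*((-10*5))) + 12040 = (-68 - 5*10)/(2*((-5*10))) + 12040 = (½)*(-68 - 50)/(-50) + 12040 = (½)*(-1/50)*(-118) + 12040 = 59/50 + 12040 = 602059/50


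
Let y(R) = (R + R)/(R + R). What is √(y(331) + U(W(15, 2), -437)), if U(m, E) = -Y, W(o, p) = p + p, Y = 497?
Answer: 4*I*√31 ≈ 22.271*I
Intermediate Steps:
W(o, p) = 2*p
U(m, E) = -497 (U(m, E) = -1*497 = -497)
y(R) = 1 (y(R) = (2*R)/((2*R)) = (2*R)*(1/(2*R)) = 1)
√(y(331) + U(W(15, 2), -437)) = √(1 - 497) = √(-496) = 4*I*√31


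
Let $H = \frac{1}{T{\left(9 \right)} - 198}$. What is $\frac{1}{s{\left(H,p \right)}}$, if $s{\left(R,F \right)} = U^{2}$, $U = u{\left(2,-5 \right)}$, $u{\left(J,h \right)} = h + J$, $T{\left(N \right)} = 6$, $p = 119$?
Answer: $\frac{1}{9} \approx 0.11111$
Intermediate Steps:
$u{\left(J,h \right)} = J + h$
$U = -3$ ($U = 2 - 5 = -3$)
$H = - \frac{1}{192}$ ($H = \frac{1}{6 - 198} = \frac{1}{-192} = - \frac{1}{192} \approx -0.0052083$)
$s{\left(R,F \right)} = 9$ ($s{\left(R,F \right)} = \left(-3\right)^{2} = 9$)
$\frac{1}{s{\left(H,p \right)}} = \frac{1}{9}$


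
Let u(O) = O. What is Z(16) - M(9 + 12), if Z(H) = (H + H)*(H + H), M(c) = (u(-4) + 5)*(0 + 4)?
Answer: 1020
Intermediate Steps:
M(c) = 4 (M(c) = (-4 + 5)*(0 + 4) = 1*4 = 4)
Z(H) = 4*H**2 (Z(H) = (2*H)*(2*H) = 4*H**2)
Z(16) - M(9 + 12) = 4*16**2 - 1*4 = 4*256 - 4 = 1024 - 4 = 1020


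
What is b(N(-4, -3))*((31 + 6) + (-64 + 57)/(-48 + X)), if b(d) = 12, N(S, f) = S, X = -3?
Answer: 7576/17 ≈ 445.65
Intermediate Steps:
b(N(-4, -3))*((31 + 6) + (-64 + 57)/(-48 + X)) = 12*((31 + 6) + (-64 + 57)/(-48 - 3)) = 12*(37 - 7/(-51)) = 12*(37 - 7*(-1/51)) = 12*(37 + 7/51) = 12*(1894/51) = 7576/17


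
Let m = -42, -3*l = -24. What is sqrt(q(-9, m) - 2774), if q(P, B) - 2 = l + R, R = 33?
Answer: I*sqrt(2731) ≈ 52.259*I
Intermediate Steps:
l = 8 (l = -1/3*(-24) = 8)
q(P, B) = 43 (q(P, B) = 2 + (8 + 33) = 2 + 41 = 43)
sqrt(q(-9, m) - 2774) = sqrt(43 - 2774) = sqrt(-2731) = I*sqrt(2731)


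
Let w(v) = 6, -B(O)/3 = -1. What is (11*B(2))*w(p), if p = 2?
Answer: 198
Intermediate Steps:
B(O) = 3 (B(O) = -3*(-1) = 3)
(11*B(2))*w(p) = (11*3)*6 = 33*6 = 198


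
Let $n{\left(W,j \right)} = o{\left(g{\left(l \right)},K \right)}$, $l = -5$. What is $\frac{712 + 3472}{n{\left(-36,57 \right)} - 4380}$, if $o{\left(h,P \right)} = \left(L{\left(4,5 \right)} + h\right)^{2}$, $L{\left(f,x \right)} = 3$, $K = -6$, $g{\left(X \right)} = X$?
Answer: $- \frac{523}{547} \approx -0.95612$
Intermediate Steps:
$o{\left(h,P \right)} = \left(3 + h\right)^{2}$
$n{\left(W,j \right)} = 4$ ($n{\left(W,j \right)} = \left(3 - 5\right)^{2} = \left(-2\right)^{2} = 4$)
$\frac{712 + 3472}{n{\left(-36,57 \right)} - 4380} = \frac{712 + 3472}{4 - 4380} = \frac{4184}{-4376} = 4184 \left(- \frac{1}{4376}\right) = - \frac{523}{547}$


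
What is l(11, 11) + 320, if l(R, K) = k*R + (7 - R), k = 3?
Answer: 349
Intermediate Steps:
l(R, K) = 7 + 2*R (l(R, K) = 3*R + (7 - R) = 7 + 2*R)
l(11, 11) + 320 = (7 + 2*11) + 320 = (7 + 22) + 320 = 29 + 320 = 349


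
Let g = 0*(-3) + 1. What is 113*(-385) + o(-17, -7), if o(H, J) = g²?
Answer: -43504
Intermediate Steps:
g = 1 (g = 0 + 1 = 1)
o(H, J) = 1 (o(H, J) = 1² = 1)
113*(-385) + o(-17, -7) = 113*(-385) + 1 = -43505 + 1 = -43504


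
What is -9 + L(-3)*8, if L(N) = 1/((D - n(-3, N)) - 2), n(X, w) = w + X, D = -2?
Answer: -5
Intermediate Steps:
n(X, w) = X + w
L(N) = 1/(-1 - N) (L(N) = 1/((-2 - (-3 + N)) - 2) = 1/((-2 + (3 - N)) - 2) = 1/((1 - N) - 2) = 1/(-1 - N))
-9 + L(-3)*8 = -9 - 1/(1 - 3)*8 = -9 - 1/(-2)*8 = -9 - 1*(-½)*8 = -9 + (½)*8 = -9 + 4 = -5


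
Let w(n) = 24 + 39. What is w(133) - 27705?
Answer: -27642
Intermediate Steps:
w(n) = 63
w(133) - 27705 = 63 - 27705 = -27642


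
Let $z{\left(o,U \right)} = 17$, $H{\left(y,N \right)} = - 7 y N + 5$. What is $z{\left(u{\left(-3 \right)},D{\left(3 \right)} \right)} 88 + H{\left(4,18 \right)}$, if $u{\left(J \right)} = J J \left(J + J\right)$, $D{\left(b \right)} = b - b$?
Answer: $997$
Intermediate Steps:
$H{\left(y,N \right)} = 5 - 7 N y$ ($H{\left(y,N \right)} = - 7 N y + 5 = 5 - 7 N y$)
$D{\left(b \right)} = 0$
$u{\left(J \right)} = 2 J^{3}$ ($u{\left(J \right)} = J^{2} \cdot 2 J = 2 J^{3}$)
$z{\left(u{\left(-3 \right)},D{\left(3 \right)} \right)} 88 + H{\left(4,18 \right)} = 17 \cdot 88 + \left(5 - 126 \cdot 4\right) = 1496 + \left(5 - 504\right) = 1496 - 499 = 997$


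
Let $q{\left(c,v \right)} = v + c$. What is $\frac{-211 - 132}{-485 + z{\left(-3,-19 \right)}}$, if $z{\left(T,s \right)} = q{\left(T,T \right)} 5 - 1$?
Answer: $\frac{343}{516} \approx 0.66473$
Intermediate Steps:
$q{\left(c,v \right)} = c + v$
$z{\left(T,s \right)} = -1 + 10 T$ ($z{\left(T,s \right)} = \left(T + T\right) 5 - 1 = 2 T 5 - 1 = 10 T - 1 = -1 + 10 T$)
$\frac{-211 - 132}{-485 + z{\left(-3,-19 \right)}} = \frac{-211 - 132}{-485 + \left(-1 + 10 \left(-3\right)\right)} = - \frac{343}{-485 - 31} = - \frac{343}{-516} = \left(-343\right) \left(- \frac{1}{516}\right) = \frac{343}{516}$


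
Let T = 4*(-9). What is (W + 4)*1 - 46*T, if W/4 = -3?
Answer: 1648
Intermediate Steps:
W = -12 (W = 4*(-3) = -12)
T = -36
(W + 4)*1 - 46*T = (-12 + 4)*1 - 46*(-36) = -8*1 + 1656 = -8 + 1656 = 1648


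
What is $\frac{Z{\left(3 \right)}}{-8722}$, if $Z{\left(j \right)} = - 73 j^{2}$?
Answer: $\frac{657}{8722} \approx 0.075327$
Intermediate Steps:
$\frac{Z{\left(3 \right)}}{-8722} = \frac{\left(-73\right) 3^{2}}{-8722} = \left(-73\right) 9 \left(- \frac{1}{8722}\right) = \left(-657\right) \left(- \frac{1}{8722}\right) = \frac{657}{8722}$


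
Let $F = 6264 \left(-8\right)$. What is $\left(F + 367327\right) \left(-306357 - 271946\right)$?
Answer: $-183446386145$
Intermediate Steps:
$F = -50112$
$\left(F + 367327\right) \left(-306357 - 271946\right) = \left(-50112 + 367327\right) \left(-306357 - 271946\right) = 317215 \left(-578303\right) = -183446386145$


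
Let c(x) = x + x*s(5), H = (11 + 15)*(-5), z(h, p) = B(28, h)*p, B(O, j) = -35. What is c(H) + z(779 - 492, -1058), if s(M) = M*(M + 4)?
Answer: 31050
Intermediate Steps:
z(h, p) = -35*p
s(M) = M*(4 + M)
H = -130 (H = 26*(-5) = -130)
c(x) = 46*x (c(x) = x + x*(5*(4 + 5)) = x + x*(5*9) = x + x*45 = x + 45*x = 46*x)
c(H) + z(779 - 492, -1058) = 46*(-130) - 35*(-1058) = -5980 + 37030 = 31050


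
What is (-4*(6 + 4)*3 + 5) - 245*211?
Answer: -51810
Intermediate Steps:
(-4*(6 + 4)*3 + 5) - 245*211 = (-40*3 + 5) - 51695 = (-4*30 + 5) - 51695 = (-120 + 5) - 51695 = -115 - 51695 = -51810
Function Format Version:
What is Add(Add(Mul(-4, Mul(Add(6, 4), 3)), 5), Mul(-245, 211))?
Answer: -51810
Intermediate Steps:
Add(Add(Mul(-4, Mul(Add(6, 4), 3)), 5), Mul(-245, 211)) = Add(Add(Mul(-4, Mul(10, 3)), 5), -51695) = Add(Add(Mul(-4, 30), 5), -51695) = Add(Add(-120, 5), -51695) = Add(-115, -51695) = -51810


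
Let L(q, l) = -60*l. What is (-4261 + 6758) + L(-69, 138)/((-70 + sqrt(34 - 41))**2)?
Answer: (349580*sqrt(7) + 12209541*I)/(7*(20*sqrt(7) + 699*I)) ≈ 2495.3 - 0.12737*I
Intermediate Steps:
L(q, l) = -60*l
(-4261 + 6758) + L(-69, 138)/((-70 + sqrt(34 - 41))**2) = (-4261 + 6758) + (-60*138)/((-70 + sqrt(34 - 41))**2) = 2497 - 8280/(-70 + sqrt(-7))**2 = 2497 - 8280/(-70 + I*sqrt(7))**2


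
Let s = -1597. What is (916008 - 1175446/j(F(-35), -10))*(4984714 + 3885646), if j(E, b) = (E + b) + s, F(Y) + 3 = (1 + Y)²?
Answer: 1849661118684040/227 ≈ 8.1483e+12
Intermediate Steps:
F(Y) = -3 + (1 + Y)²
j(E, b) = -1597 + E + b (j(E, b) = (E + b) - 1597 = -1597 + E + b)
(916008 - 1175446/j(F(-35), -10))*(4984714 + 3885646) = (916008 - 1175446/(-1597 + (-3 + (1 - 35)²) - 10))*(4984714 + 3885646) = (916008 - 1175446/(-1597 + (-3 + (-34)²) - 10))*8870360 = (916008 - 1175446/(-1597 + (-3 + 1156) - 10))*8870360 = (916008 - 1175446/(-1597 + 1153 - 10))*8870360 = (916008 - 1175446/(-454))*8870360 = (916008 - 1175446*(-1/454))*8870360 = (916008 + 587723/227)*8870360 = (208521539/227)*8870360 = 1849661118684040/227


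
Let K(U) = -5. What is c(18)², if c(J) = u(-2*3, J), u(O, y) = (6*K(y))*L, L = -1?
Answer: 900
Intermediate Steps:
u(O, y) = 30 (u(O, y) = (6*(-5))*(-1) = -30*(-1) = 30)
c(J) = 30
c(18)² = 30² = 900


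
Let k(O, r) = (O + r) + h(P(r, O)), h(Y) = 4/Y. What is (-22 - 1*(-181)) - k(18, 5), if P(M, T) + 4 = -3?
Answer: 956/7 ≈ 136.57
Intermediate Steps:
P(M, T) = -7 (P(M, T) = -4 - 3 = -7)
k(O, r) = -4/7 + O + r (k(O, r) = (O + r) + 4/(-7) = (O + r) + 4*(-⅐) = (O + r) - 4/7 = -4/7 + O + r)
(-22 - 1*(-181)) - k(18, 5) = (-22 - 1*(-181)) - (-4/7 + 18 + 5) = (-22 + 181) - 1*157/7 = 159 - 157/7 = 956/7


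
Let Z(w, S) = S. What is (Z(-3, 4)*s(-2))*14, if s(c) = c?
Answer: -112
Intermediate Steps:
(Z(-3, 4)*s(-2))*14 = (4*(-2))*14 = -8*14 = -112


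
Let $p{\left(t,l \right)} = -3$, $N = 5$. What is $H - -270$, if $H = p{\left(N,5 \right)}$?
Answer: $267$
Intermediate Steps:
$H = -3$
$H - -270 = -3 - -270 = -3 + 270 = 267$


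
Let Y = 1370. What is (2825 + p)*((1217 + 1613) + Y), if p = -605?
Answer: 9324000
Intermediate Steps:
(2825 + p)*((1217 + 1613) + Y) = (2825 - 605)*((1217 + 1613) + 1370) = 2220*(2830 + 1370) = 2220*4200 = 9324000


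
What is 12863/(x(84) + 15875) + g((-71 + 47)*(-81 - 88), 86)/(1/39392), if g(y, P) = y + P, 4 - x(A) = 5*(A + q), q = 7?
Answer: 2516605518399/15424 ≈ 1.6316e+8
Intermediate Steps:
x(A) = -31 - 5*A (x(A) = 4 - 5*(A + 7) = 4 - 5*(7 + A) = 4 - (35 + 5*A) = 4 + (-35 - 5*A) = -31 - 5*A)
g(y, P) = P + y
12863/(x(84) + 15875) + g((-71 + 47)*(-81 - 88), 86)/(1/39392) = 12863/((-31 - 5*84) + 15875) + (86 + (-71 + 47)*(-81 - 88))/(1/39392) = 12863/((-31 - 420) + 15875) + (86 - 24*(-169))/(1/39392) = 12863/(-451 + 15875) + (86 + 4056)*39392 = 12863/15424 + 4142*39392 = 12863*(1/15424) + 163161664 = 12863/15424 + 163161664 = 2516605518399/15424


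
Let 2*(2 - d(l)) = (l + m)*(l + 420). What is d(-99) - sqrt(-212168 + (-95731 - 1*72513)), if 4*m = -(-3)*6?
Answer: 60677/4 - 6*I*sqrt(10567) ≈ 15169.0 - 616.78*I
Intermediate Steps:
m = 9/2 (m = (-(-3)*6)/4 = (-3*(-6))/4 = (1/4)*18 = 9/2 ≈ 4.5000)
d(l) = 2 - (420 + l)*(9/2 + l)/2 (d(l) = 2 - (l + 9/2)*(l + 420)/2 = 2 - (9/2 + l)*(420 + l)/2 = 2 - (420 + l)*(9/2 + l)/2)
d(-99) - sqrt(-212168 + (-95731 - 1*72513)) = (-943 - 849/4*(-99) - 1/2*(-99)**2) - sqrt(-212168 + (-95731 - 1*72513)) = (-943 + 84051/4 - 1/2*9801) - sqrt(-212168 + (-95731 - 72513)) = (-943 + 84051/4 - 9801/2) - sqrt(-212168 - 168244) = 60677/4 - sqrt(-380412) = 60677/4 - 6*I*sqrt(10567)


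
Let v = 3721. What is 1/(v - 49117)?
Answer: -1/45396 ≈ -2.2028e-5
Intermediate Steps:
1/(v - 49117) = 1/(3721 - 49117) = 1/(-45396) = -1/45396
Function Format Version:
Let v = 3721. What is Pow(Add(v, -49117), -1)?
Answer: Rational(-1, 45396) ≈ -2.2028e-5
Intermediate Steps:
Pow(Add(v, -49117), -1) = Pow(Add(3721, -49117), -1) = Pow(-45396, -1) = Rational(-1, 45396)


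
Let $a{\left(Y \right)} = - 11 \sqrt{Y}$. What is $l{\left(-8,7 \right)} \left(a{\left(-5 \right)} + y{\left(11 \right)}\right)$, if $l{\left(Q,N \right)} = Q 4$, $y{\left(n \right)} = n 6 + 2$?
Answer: $-2176 + 352 i \sqrt{5} \approx -2176.0 + 787.1 i$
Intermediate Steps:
$y{\left(n \right)} = 2 + 6 n$ ($y{\left(n \right)} = 6 n + 2 = 2 + 6 n$)
$l{\left(Q,N \right)} = 4 Q$
$l{\left(-8,7 \right)} \left(a{\left(-5 \right)} + y{\left(11 \right)}\right) = 4 \left(-8\right) \left(- 11 \sqrt{-5} + \left(2 + 6 \cdot 11\right)\right) = - 32 \left(- 11 i \sqrt{5} + \left(2 + 66\right)\right) = - 32 \left(- 11 i \sqrt{5} + 68\right) = - 32 \left(68 - 11 i \sqrt{5}\right) = -2176 + 352 i \sqrt{5}$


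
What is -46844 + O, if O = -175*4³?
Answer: -58044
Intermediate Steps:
O = -11200 (O = -175*64 = -11200)
-46844 + O = -46844 - 11200 = -58044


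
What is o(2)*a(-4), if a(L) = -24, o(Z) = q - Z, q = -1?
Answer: 72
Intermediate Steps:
o(Z) = -1 - Z
o(2)*a(-4) = (-1 - 1*2)*(-24) = (-1 - 2)*(-24) = -3*(-24) = 72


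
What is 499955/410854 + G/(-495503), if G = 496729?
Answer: 43646105799/203579389562 ≈ 0.21439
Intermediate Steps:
499955/410854 + G/(-495503) = 499955/410854 + 496729/(-495503) = 499955*(1/410854) + 496729*(-1/495503) = 499955/410854 - 496729/495503 = 43646105799/203579389562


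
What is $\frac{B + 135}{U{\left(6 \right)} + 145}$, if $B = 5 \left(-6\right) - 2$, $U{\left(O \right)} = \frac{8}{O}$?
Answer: $\frac{309}{439} \approx 0.70387$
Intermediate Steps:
$B = -32$ ($B = -30 - 2 = -32$)
$\frac{B + 135}{U{\left(6 \right)} + 145} = \frac{-32 + 135}{\frac{8}{6} + 145} = \frac{103}{8 \cdot \frac{1}{6} + 145} = \frac{103}{\frac{4}{3} + 145} = \frac{103}{\frac{439}{3}} = 103 \cdot \frac{3}{439} = \frac{309}{439}$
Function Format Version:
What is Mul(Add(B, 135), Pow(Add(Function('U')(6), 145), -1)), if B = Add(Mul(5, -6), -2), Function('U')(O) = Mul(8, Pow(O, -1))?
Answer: Rational(309, 439) ≈ 0.70387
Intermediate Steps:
B = -32 (B = Add(-30, -2) = -32)
Mul(Add(B, 135), Pow(Add(Function('U')(6), 145), -1)) = Mul(Add(-32, 135), Pow(Add(Mul(8, Pow(6, -1)), 145), -1)) = Mul(103, Pow(Add(Mul(8, Rational(1, 6)), 145), -1)) = Mul(103, Pow(Add(Rational(4, 3), 145), -1)) = Mul(103, Pow(Rational(439, 3), -1)) = Mul(103, Rational(3, 439)) = Rational(309, 439)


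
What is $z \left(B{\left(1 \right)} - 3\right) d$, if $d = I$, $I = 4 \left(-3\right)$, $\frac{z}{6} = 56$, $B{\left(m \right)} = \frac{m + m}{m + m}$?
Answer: $8064$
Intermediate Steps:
$B{\left(m \right)} = 1$ ($B{\left(m \right)} = \frac{2 m}{2 m} = 2 m \frac{1}{2 m} = 1$)
$z = 336$ ($z = 6 \cdot 56 = 336$)
$I = -12$
$d = -12$
$z \left(B{\left(1 \right)} - 3\right) d = 336 \left(1 - 3\right) \left(-12\right) = 336 \left(\left(-2\right) \left(-12\right)\right) = 336 \cdot 24 = 8064$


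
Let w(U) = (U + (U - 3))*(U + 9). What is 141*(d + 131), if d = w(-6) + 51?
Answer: 19317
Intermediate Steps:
w(U) = (-3 + 2*U)*(9 + U) (w(U) = (U + (-3 + U))*(9 + U) = (-3 + 2*U)*(9 + U))
d = 6 (d = (-27 + 2*(-6)² + 15*(-6)) + 51 = (-27 + 2*36 - 90) + 51 = (-27 + 72 - 90) + 51 = -45 + 51 = 6)
141*(d + 131) = 141*(6 + 131) = 141*137 = 19317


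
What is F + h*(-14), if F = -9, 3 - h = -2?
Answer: -79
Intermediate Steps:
h = 5 (h = 3 - 1*(-2) = 3 + 2 = 5)
F + h*(-14) = -9 + 5*(-14) = -9 - 70 = -79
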